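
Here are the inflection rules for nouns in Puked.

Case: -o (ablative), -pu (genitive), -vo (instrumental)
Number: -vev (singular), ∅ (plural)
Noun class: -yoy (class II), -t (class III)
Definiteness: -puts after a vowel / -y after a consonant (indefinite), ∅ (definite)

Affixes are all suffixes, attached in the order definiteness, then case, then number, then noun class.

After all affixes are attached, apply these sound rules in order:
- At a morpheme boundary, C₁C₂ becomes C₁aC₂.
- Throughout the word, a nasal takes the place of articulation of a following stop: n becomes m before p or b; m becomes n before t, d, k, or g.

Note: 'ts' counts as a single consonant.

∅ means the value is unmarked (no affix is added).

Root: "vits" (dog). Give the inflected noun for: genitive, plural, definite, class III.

definiteness = definite: zero marking, form stays vits.
Attach case genitive -pu → vitspu.
number = plural: zero marking, form stays vitspu.
Attach noun class class III -t → vitsput.
Apply epenthesis: vitsput → vitsaput.
Nasal assimilation: no change.

vitsaput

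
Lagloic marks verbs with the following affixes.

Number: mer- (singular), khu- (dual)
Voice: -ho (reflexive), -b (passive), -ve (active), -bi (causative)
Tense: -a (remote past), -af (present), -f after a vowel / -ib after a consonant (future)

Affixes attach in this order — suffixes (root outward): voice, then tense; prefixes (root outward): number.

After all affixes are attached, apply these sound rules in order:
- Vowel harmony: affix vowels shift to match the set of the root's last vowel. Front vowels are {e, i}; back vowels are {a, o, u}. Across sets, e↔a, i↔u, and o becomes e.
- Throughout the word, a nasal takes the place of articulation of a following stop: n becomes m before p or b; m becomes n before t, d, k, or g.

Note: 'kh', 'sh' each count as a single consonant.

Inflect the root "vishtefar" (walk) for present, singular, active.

marvishtefarvaaf

Attach voice active -ve → vishtefarve.
Attach number singular mer- → mervishtefarve.
Attach tense present -af → mervishtefarveaf.
Apply vowel harmony: mervishtefarveaf → marvishtefarvaaf.
Nasal assimilation: no change.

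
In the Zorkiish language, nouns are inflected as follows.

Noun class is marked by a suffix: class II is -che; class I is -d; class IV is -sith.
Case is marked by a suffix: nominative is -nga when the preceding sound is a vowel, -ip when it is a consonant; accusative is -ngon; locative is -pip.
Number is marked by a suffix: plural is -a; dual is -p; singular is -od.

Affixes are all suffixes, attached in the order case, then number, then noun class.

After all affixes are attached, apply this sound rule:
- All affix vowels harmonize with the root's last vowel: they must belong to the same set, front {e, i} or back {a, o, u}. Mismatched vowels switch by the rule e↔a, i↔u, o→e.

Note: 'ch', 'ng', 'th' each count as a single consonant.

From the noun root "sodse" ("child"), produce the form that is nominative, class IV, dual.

sodsengepsith

Attach case nominative -nga (after vowel 'e') → sodsenga.
Attach number dual -p → sodsengap.
Attach noun class class IV -sith → sodsengapsith.
Apply vowel harmony: sodsengapsith → sodsengepsith.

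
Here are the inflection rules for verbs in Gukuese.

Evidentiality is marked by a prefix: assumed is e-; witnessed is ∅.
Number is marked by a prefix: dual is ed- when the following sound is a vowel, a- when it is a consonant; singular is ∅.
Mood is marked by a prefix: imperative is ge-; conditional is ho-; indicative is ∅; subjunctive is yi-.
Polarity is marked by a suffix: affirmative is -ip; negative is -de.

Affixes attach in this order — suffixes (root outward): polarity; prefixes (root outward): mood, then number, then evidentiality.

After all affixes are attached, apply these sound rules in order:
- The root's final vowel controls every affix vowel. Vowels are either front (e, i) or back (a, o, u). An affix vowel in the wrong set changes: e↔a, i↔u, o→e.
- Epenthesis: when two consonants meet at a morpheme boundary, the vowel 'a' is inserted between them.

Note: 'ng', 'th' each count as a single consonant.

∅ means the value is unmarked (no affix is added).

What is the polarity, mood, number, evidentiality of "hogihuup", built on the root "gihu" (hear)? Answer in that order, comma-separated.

affirmative, conditional, singular, witnessed

Segment: ho-gihu-ip.
polarity: -ip → affirmative.
mood: ho- → conditional.
number: ∅ → singular.
evidentiality: ∅ → witnessed.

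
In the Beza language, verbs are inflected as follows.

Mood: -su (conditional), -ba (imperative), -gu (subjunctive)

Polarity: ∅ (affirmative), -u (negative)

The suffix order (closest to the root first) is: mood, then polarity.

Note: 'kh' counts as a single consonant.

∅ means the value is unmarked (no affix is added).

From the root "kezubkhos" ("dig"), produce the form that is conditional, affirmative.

kezubkhossu

Attach mood conditional -su → kezubkhossu.
polarity = affirmative: zero marking, form stays kezubkhossu.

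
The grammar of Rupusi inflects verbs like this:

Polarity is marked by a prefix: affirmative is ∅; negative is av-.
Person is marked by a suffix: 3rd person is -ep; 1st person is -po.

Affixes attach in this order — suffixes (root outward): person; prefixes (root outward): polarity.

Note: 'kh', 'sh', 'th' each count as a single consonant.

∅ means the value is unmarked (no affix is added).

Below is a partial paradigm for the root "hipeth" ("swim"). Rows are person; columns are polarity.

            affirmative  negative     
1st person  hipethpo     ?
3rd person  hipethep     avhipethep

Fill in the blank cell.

avhipethpo

Attach polarity negative av- → avhipeth.
Attach person 1st person -po → avhipethpo.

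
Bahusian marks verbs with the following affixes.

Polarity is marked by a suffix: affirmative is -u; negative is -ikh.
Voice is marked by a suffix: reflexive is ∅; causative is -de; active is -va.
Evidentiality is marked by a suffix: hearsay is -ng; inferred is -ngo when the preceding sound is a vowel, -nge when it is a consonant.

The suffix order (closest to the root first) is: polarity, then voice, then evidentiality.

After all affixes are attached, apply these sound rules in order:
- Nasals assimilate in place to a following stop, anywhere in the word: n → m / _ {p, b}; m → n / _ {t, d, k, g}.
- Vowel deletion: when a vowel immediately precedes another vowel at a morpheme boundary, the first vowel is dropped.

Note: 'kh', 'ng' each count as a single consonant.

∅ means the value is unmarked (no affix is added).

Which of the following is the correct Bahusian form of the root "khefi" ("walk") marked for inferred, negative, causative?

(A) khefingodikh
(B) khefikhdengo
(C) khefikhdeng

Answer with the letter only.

Attach polarity negative -ikh → khefiikh.
Attach voice causative -de → khefiikhde.
Attach evidentiality inferred -ngo (after vowel 'e') → khefiikhdengo.
Nasal assimilation: no change.
Apply vowel deletion: khefiikhdengo → khefikhdengo.
So the correct form is khefikhdengo, option (B).
(A) khefingodikh is wrong: it has the affixes in the wrong order.
(C) khefikhdeng is wrong: it uses hearsay instead of inferred for evidentiality.

B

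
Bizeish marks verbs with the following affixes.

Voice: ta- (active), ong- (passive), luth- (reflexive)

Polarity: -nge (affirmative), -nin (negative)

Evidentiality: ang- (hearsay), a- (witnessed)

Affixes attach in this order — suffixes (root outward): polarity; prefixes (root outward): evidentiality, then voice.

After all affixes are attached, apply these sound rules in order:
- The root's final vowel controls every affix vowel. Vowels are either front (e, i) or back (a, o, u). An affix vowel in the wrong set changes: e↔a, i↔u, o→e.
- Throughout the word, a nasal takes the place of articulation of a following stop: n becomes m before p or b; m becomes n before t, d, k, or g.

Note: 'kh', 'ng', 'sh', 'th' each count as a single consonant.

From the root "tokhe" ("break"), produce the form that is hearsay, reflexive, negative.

Attach evidentiality hearsay ang- → angtokhe.
Attach voice reflexive luth- → luthangtokhe.
Attach polarity negative -nin → luthangtokhenin.
Apply vowel harmony: luthangtokhenin → lithengtokhenin.
Nasal assimilation: no change.

lithengtokhenin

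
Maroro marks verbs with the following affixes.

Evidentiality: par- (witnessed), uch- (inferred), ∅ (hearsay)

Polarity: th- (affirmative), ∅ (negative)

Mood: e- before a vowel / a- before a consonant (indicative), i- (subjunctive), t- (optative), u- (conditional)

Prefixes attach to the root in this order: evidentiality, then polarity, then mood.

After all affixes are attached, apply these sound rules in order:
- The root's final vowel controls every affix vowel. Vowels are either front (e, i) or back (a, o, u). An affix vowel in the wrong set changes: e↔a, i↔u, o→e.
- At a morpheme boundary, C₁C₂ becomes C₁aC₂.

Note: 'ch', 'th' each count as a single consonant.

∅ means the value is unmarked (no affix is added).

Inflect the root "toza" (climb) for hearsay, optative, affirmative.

tathatoza

evidentiality = hearsay: zero marking, form stays toza.
Attach polarity affirmative th- → thtoza.
Attach mood optative t- → tthtoza.
Vowel harmony: no change.
Apply epenthesis: tthtoza → tathatoza.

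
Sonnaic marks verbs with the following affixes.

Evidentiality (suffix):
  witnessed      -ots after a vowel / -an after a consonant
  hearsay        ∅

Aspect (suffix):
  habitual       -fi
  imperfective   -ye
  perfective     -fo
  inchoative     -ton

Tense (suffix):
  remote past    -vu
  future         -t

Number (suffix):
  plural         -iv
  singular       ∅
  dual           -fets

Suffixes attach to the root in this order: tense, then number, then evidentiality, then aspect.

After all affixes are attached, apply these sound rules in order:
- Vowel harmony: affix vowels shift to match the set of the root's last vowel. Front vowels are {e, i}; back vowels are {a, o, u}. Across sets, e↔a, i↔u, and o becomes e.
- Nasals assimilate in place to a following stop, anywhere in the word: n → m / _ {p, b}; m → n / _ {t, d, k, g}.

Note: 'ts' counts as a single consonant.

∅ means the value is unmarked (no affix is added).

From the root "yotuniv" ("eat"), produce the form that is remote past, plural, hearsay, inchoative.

Attach tense remote past -vu → yotunivvu.
Attach number plural -iv → yotunivvuiv.
evidentiality = hearsay: zero marking, form stays yotunivvuiv.
Attach aspect inchoative -ton → yotunivvuivton.
Apply vowel harmony: yotunivvuivton → yotunivviivten.
Nasal assimilation: no change.

yotunivviivten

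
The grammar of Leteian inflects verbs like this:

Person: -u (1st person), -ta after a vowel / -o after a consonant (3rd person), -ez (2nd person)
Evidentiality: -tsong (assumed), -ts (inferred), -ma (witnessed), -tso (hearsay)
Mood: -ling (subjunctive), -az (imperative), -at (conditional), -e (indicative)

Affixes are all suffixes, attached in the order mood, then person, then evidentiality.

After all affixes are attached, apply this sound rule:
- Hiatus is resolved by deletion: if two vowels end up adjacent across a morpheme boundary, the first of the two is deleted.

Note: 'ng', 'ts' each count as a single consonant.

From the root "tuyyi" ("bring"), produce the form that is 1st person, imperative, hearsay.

Attach mood imperative -az → tuyyiaz.
Attach person 1st person -u → tuyyiazu.
Attach evidentiality hearsay -tso → tuyyiazutso.
Apply vowel deletion: tuyyiazutso → tuyyazutso.

tuyyazutso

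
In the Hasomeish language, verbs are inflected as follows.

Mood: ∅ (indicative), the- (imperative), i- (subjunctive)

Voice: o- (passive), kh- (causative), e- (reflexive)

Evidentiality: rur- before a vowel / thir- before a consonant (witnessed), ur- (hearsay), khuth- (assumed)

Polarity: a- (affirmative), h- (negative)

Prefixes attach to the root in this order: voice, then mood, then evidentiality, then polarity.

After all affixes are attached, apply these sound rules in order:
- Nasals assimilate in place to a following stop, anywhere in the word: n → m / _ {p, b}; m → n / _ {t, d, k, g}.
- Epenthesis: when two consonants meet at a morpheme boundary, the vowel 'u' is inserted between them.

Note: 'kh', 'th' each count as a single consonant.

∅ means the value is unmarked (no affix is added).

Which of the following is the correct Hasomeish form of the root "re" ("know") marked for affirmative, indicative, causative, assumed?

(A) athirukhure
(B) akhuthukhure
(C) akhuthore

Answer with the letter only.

Attach voice causative kh- → khre.
mood = indicative: zero marking, form stays khre.
Attach evidentiality assumed khuth- → khuthkhre.
Attach polarity affirmative a- → akhuthkhre.
Nasal assimilation: no change.
Apply epenthesis: akhuthkhre → akhuthukhure.
So the correct form is akhuthukhure, option (B).
(A) athirukhure is wrong: it uses witnessed instead of assumed for evidentiality.
(C) akhuthore is wrong: it uses passive instead of causative for voice.

B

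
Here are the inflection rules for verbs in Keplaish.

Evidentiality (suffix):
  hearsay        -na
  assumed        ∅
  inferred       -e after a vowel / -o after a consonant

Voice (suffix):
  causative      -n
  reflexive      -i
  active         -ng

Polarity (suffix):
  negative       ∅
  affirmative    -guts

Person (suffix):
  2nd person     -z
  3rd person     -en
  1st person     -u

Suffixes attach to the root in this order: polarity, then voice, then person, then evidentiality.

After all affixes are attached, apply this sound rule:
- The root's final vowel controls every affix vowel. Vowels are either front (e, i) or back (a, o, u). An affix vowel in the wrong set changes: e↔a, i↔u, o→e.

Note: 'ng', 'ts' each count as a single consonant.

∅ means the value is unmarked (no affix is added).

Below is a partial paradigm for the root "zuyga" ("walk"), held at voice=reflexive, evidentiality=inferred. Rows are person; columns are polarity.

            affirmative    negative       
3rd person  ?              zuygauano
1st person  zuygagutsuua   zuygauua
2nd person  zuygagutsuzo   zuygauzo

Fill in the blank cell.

Attach polarity affirmative -guts → zuygaguts.
Attach voice reflexive -i → zuygagutsi.
Attach person 3rd person -en → zuygagutsien.
Attach evidentiality inferred -o (after consonant 'n') → zuygagutsieno.
Apply vowel harmony: zuygagutsieno → zuygagutsuano.

zuygagutsuano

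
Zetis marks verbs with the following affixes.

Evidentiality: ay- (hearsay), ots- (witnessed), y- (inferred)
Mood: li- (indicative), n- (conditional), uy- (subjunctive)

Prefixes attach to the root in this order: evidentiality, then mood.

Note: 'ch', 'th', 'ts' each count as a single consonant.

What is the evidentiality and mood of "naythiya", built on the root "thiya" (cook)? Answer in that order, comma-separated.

hearsay, conditional

Segment: n-ay-thiya.
evidentiality: ay- → hearsay.
mood: n- → conditional.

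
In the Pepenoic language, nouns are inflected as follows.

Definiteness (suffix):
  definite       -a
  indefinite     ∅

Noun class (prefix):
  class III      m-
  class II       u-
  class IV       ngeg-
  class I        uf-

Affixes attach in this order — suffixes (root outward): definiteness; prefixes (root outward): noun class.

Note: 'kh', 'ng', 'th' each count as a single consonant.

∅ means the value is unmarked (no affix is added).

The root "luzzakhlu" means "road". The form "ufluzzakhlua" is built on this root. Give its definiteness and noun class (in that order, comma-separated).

Segment: uf-luzzakhlu-a.
definiteness: -a → definite.
noun class: uf- → class I.

definite, class I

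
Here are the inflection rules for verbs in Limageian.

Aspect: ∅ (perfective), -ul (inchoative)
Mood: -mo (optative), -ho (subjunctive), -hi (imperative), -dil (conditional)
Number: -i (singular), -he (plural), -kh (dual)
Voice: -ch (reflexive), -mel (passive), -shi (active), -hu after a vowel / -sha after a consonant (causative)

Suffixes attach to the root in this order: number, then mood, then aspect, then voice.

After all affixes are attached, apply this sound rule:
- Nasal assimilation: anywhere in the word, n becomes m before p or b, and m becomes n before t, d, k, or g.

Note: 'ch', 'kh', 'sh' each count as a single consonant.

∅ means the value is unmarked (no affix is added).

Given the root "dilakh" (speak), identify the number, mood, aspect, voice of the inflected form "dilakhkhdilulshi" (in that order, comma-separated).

dual, conditional, inchoative, active

Segment: dilakh-kh-dil-ul-shi.
number: -kh → dual.
mood: -dil → conditional.
aspect: -ul → inchoative.
voice: -shi → active.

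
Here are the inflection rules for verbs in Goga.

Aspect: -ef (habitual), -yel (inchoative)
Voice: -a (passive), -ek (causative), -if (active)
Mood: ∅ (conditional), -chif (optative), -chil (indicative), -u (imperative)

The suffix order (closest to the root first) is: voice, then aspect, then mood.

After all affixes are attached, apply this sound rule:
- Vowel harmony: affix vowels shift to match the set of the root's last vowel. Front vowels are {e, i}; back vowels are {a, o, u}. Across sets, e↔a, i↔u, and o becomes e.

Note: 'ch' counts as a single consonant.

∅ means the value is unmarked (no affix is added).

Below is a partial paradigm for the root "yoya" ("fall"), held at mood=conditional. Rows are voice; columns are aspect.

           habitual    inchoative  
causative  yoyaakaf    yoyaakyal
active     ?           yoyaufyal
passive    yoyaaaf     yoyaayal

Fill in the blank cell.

Attach voice active -if → yoyaif.
Attach aspect habitual -ef → yoyaifef.
mood = conditional: zero marking, form stays yoyaifef.
Apply vowel harmony: yoyaifef → yoyaufaf.

yoyaufaf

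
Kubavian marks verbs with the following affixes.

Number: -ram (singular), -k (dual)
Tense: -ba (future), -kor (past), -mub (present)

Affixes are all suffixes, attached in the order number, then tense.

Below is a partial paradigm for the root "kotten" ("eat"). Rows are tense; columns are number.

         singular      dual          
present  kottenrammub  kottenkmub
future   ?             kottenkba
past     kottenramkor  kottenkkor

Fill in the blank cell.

Attach number singular -ram → kottenram.
Attach tense future -ba → kottenramba.

kottenramba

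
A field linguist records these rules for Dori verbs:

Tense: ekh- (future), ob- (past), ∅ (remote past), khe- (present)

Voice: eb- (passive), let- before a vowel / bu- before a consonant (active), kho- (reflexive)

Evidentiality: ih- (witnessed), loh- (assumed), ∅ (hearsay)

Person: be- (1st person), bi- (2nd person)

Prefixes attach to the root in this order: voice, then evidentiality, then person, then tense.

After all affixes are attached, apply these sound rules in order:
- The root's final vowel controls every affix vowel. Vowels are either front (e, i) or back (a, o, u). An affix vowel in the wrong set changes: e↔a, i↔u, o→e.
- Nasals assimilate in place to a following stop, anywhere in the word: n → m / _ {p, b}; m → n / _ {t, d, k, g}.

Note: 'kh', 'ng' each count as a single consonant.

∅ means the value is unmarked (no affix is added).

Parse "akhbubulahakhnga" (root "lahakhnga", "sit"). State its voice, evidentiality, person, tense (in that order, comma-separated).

Segment: ekh-bi-bu-lahakhnga.
voice: let/bu- → active.
evidentiality: ∅ → hearsay.
person: bi- → 2nd person.
tense: ekh- → future.

active, hearsay, 2nd person, future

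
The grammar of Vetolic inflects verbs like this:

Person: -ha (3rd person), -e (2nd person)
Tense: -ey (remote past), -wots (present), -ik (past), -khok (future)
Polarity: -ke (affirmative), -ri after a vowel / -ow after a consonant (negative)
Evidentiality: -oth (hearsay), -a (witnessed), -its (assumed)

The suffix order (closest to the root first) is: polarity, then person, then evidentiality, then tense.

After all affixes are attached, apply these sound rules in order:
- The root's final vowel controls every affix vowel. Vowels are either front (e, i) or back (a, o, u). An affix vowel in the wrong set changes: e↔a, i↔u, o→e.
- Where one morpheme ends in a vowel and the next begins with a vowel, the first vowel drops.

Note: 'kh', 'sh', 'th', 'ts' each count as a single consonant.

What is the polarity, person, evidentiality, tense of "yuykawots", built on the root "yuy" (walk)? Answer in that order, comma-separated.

affirmative, 2nd person, witnessed, present

Segment: yuy-ke-e-a-wots.
polarity: -ke → affirmative.
person: -e → 2nd person.
evidentiality: -a → witnessed.
tense: -wots → present.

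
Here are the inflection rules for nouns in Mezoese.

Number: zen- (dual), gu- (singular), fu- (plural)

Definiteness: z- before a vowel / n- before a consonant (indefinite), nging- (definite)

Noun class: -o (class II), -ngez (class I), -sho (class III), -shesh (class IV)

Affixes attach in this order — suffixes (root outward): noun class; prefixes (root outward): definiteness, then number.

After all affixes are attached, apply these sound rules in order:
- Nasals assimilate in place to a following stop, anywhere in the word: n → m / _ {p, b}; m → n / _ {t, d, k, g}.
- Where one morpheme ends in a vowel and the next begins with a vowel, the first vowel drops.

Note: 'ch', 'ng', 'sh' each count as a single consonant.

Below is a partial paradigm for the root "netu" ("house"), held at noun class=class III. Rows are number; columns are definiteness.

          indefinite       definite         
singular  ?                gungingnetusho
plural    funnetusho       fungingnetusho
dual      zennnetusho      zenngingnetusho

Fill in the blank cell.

Attach definiteness indefinite n- (before consonant 'n') → nnetu.
Attach number singular gu- → gunnetu.
Attach noun class class III -sho → gunnetusho.
Nasal assimilation: no change.
Vowel deletion: no change.

gunnetusho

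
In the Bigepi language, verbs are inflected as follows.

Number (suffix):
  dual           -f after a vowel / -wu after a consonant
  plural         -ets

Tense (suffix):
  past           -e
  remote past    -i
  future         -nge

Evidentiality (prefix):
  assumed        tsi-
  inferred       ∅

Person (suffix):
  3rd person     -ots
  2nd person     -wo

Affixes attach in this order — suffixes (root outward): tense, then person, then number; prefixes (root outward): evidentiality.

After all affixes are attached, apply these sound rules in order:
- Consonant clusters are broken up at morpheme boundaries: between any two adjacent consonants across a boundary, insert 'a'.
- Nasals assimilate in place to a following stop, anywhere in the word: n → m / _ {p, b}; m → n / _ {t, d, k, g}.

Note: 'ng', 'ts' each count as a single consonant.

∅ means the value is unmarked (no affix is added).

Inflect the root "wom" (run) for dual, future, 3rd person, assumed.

tsiwomangeotsawu

Attach tense future -nge → womnge.
Attach person 3rd person -ots → womngeots.
Attach number dual -wu (after consonant 'ts') → womngeotswu.
Attach evidentiality assumed tsi- → tsiwomngeotswu.
Apply epenthesis: tsiwomngeotswu → tsiwomangeotsawu.
Nasal assimilation: no change.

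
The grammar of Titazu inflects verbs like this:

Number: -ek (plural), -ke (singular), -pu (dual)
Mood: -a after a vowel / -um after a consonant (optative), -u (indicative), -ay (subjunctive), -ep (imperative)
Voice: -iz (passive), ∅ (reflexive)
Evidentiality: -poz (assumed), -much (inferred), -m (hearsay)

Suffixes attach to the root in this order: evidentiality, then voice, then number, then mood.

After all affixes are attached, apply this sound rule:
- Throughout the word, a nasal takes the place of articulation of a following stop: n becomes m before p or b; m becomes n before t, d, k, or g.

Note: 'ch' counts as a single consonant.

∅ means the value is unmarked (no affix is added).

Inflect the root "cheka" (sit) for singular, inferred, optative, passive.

chekamuchizkea

Attach evidentiality inferred -much → chekamuch.
Attach voice passive -iz → chekamuchiz.
Attach number singular -ke → chekamuchizke.
Attach mood optative -a (after vowel 'e') → chekamuchizkea.
Nasal assimilation: no change.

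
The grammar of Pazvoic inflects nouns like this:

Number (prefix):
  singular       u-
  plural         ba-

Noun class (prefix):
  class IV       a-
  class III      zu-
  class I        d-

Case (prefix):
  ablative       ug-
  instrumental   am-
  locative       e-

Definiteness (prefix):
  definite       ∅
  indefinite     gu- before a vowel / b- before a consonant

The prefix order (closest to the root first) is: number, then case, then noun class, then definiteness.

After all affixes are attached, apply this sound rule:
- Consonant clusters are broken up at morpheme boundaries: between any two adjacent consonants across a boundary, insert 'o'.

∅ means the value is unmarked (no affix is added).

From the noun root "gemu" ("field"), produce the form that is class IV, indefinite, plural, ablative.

guaugobagemu

Attach number plural ba- → bagemu.
Attach case ablative ug- → ugbagemu.
Attach noun class class IV a- → augbagemu.
Attach definiteness indefinite gu- (before vowel 'a') → guaugbagemu.
Apply epenthesis: guaugbagemu → guaugobagemu.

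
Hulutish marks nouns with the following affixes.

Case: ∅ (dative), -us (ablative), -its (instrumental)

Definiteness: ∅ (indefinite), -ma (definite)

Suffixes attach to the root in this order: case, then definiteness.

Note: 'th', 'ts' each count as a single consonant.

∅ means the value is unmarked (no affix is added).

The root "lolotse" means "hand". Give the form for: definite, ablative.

lolotseusma

Attach case ablative -us → lolotseus.
Attach definiteness definite -ma → lolotseusma.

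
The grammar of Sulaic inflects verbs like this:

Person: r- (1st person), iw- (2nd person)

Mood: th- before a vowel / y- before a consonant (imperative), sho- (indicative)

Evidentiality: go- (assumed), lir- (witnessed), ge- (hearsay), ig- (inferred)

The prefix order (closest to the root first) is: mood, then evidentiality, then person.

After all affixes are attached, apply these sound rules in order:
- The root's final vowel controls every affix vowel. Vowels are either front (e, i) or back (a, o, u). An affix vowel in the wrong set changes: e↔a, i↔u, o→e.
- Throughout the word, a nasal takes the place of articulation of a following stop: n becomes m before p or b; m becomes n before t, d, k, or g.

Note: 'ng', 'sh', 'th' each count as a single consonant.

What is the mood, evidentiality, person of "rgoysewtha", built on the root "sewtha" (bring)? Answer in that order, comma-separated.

Segment: r-go-y-sewtha.
mood: th/y- → imperative.
evidentiality: go- → assumed.
person: r- → 1st person.

imperative, assumed, 1st person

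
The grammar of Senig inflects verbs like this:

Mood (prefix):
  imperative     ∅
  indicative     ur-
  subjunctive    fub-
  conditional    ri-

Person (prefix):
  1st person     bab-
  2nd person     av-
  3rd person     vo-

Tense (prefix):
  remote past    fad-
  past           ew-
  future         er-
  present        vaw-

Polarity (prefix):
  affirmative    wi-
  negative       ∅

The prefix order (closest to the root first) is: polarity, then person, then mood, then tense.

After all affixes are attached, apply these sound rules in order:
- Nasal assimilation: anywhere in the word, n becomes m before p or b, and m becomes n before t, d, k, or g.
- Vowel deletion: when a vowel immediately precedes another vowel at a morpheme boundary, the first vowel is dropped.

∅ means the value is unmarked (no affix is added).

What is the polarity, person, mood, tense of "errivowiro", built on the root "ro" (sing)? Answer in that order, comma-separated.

Segment: er-ri-vo-wi-ro.
polarity: wi- → affirmative.
person: vo- → 3rd person.
mood: ri- → conditional.
tense: er- → future.

affirmative, 3rd person, conditional, future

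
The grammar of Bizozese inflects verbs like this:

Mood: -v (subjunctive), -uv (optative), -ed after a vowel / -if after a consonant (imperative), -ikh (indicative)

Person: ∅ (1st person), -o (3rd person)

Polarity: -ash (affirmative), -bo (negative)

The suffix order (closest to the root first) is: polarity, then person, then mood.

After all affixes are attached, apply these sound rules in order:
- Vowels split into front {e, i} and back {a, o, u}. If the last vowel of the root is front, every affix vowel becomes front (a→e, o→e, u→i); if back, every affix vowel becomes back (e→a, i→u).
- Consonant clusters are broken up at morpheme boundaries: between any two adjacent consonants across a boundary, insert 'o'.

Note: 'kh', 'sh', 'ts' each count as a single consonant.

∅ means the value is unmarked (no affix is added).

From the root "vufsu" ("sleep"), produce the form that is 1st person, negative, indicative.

vufsuboukh

Attach polarity negative -bo → vufsubo.
person = 1st person: zero marking, form stays vufsubo.
Attach mood indicative -ikh → vufsuboikh.
Apply vowel harmony: vufsuboikh → vufsuboukh.
Epenthesis: no change.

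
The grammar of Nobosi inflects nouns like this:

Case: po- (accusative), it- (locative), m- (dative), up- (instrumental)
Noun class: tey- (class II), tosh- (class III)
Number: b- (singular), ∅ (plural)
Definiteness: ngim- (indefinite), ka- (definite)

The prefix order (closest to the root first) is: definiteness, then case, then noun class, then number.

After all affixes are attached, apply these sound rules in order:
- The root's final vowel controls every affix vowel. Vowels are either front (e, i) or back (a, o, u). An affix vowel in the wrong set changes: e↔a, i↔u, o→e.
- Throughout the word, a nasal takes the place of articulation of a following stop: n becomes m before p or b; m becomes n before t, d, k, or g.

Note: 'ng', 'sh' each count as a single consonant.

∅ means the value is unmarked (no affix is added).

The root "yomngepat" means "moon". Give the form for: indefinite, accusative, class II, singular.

btaypongumyomngepat

Attach definiteness indefinite ngim- → ngimyomngepat.
Attach case accusative po- → pongimyomngepat.
Attach noun class class II tey- → teypongimyomngepat.
Attach number singular b- → bteypongimyomngepat.
Apply vowel harmony: bteypongimyomngepat → btaypongumyomngepat.
Nasal assimilation: no change.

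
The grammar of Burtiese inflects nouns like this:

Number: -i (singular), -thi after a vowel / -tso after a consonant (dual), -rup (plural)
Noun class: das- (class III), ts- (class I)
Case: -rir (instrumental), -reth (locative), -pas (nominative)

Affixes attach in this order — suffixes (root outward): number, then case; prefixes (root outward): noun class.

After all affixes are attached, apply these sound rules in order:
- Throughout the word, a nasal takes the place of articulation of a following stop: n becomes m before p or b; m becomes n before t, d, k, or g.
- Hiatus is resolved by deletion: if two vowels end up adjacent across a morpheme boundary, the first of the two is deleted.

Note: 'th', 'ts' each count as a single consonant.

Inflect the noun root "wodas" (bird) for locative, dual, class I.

tswodastsoreth

Attach number dual -tso (after consonant 's') → wodastso.
Attach case locative -reth → wodastsoreth.
Attach noun class class I ts- → tswodastsoreth.
Nasal assimilation: no change.
Vowel deletion: no change.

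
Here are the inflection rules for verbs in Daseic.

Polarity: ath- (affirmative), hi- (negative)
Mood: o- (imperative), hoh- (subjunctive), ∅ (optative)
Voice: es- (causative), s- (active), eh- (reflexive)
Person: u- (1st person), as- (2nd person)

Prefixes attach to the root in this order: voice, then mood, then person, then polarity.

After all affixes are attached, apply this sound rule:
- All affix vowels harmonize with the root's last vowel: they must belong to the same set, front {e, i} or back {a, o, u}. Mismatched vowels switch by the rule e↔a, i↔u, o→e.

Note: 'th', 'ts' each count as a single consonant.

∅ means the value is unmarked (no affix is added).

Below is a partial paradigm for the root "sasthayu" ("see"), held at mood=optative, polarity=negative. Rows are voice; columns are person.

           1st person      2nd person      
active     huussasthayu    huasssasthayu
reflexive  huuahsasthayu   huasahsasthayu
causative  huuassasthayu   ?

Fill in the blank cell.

Attach voice causative es- → essasthayu.
mood = optative: zero marking, form stays essasthayu.
Attach person 2nd person as- → asessasthayu.
Attach polarity negative hi- → hiasessasthayu.
Apply vowel harmony: hiasessasthayu → huasassasthayu.

huasassasthayu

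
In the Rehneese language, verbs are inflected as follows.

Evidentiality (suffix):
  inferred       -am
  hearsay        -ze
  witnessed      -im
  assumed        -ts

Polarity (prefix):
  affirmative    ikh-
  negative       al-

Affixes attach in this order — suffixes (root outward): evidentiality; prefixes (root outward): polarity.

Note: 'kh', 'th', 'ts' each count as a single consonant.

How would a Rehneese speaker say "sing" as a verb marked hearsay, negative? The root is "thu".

Attach polarity negative al- → althu.
Attach evidentiality hearsay -ze → althuze.

althuze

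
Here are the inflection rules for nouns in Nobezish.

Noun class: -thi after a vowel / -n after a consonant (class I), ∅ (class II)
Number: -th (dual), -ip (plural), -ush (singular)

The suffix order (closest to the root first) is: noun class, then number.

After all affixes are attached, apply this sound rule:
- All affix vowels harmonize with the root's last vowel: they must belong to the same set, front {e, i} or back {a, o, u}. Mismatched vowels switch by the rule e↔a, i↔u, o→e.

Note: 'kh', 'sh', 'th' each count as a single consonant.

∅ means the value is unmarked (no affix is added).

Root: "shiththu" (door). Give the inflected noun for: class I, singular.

Attach noun class class I -thi (after vowel 'u') → shiththuthi.
Attach number singular -ush → shiththuthiush.
Apply vowel harmony: shiththuthiush → shiththuthuush.

shiththuthuush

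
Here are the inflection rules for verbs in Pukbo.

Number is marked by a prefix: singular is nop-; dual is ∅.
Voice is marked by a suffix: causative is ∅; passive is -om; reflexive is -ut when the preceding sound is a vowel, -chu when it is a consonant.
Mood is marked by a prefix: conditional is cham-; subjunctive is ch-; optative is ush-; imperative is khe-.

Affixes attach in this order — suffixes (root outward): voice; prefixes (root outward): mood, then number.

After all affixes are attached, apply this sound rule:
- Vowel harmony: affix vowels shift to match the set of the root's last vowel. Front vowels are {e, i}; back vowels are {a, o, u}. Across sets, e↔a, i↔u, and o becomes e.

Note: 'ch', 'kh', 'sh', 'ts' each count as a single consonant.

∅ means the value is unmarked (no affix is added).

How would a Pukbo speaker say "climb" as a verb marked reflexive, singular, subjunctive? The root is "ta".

Attach mood subjunctive ch- → chta.
Attach number singular nop- → nopchta.
Attach voice reflexive -ut (after vowel 'a') → nopchtaut.
Vowel harmony: no change.

nopchtaut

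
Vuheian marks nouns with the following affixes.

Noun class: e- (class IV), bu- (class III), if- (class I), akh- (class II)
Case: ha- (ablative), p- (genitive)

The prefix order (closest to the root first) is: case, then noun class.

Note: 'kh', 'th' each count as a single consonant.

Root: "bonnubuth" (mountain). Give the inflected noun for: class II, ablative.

akhhabonnubuth

Attach case ablative ha- → habonnubuth.
Attach noun class class II akh- → akhhabonnubuth.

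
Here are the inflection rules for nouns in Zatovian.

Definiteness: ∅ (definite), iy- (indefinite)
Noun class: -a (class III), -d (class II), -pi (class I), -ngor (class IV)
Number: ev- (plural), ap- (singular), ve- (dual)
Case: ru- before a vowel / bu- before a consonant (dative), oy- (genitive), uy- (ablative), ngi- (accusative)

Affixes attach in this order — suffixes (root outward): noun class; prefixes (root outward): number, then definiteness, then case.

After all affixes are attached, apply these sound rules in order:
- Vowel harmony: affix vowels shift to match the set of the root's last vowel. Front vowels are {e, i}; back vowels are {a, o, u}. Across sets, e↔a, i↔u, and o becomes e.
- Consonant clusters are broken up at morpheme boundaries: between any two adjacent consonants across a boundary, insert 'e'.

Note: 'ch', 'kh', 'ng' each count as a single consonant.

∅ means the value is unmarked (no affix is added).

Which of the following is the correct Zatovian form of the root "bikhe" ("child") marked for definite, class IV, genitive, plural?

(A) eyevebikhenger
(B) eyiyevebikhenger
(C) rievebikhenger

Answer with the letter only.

Attach number plural ev- → evbikhe.
definiteness = definite: zero marking, form stays evbikhe.
Attach case genitive oy- → oyevbikhe.
Attach noun class class IV -ngor → oyevbikhengor.
Apply vowel harmony: oyevbikhengor → eyevbikhenger.
Apply epenthesis: eyevbikhenger → eyevebikhenger.
So the correct form is eyevebikhenger, option (A).
(B) eyiyevebikhenger is wrong: it uses indefinite instead of definite for definiteness.
(C) rievebikhenger is wrong: it uses dative instead of genitive for case.

A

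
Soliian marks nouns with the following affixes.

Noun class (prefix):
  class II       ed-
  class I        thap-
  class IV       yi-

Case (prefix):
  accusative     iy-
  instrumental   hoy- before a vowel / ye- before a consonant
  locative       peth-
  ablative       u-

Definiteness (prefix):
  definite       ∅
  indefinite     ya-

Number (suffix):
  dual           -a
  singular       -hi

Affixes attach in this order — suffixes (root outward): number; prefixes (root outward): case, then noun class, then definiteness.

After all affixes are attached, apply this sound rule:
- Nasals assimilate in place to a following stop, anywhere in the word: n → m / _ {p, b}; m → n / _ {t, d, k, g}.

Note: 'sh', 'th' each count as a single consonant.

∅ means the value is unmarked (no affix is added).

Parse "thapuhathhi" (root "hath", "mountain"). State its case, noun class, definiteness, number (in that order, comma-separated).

Segment: thap-u-hath-hi.
case: u- → ablative.
noun class: thap- → class I.
definiteness: ∅ → definite.
number: -hi → singular.

ablative, class I, definite, singular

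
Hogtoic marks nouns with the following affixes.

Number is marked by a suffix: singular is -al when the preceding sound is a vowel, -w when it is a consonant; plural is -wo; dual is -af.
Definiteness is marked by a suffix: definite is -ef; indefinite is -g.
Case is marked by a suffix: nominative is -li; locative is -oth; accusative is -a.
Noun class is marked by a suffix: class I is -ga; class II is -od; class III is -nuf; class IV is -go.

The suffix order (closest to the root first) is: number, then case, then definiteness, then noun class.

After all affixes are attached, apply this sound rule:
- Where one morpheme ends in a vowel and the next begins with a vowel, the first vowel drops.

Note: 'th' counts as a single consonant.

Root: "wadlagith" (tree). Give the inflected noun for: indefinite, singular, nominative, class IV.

Attach number singular -w (after consonant 'th') → wadlagithw.
Attach case nominative -li → wadlagithwli.
Attach definiteness indefinite -g → wadlagithwlig.
Attach noun class class IV -go → wadlagithwliggo.
Vowel deletion: no change.

wadlagithwliggo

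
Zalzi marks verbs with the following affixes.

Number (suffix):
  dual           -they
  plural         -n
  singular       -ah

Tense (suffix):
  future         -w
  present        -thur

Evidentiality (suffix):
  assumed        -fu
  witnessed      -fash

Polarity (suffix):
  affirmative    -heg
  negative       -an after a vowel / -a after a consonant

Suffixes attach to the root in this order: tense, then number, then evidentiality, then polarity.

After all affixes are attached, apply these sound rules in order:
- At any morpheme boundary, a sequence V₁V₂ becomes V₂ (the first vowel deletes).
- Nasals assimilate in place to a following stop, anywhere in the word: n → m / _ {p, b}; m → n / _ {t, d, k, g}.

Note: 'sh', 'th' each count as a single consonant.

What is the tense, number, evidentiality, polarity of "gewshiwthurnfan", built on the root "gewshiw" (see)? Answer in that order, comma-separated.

present, plural, assumed, negative

Segment: gewshiw-thur-n-fu-an.
tense: -thur → present.
number: -n → plural.
evidentiality: -fu → assumed.
polarity: -an/a → negative.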